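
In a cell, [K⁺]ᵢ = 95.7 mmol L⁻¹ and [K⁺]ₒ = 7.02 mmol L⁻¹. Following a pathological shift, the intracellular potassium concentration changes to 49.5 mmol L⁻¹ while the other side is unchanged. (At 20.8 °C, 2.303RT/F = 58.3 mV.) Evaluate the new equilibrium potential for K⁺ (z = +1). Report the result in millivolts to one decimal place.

After the shift: [K⁺]_out = 7.02, [K⁺]_in = 49.5 mmol L⁻¹.
E_new = (58.3/1)·log₁₀(7.02/49.5) = 58.30 · (-0.8483) = -49.45 mV

-49.5 mV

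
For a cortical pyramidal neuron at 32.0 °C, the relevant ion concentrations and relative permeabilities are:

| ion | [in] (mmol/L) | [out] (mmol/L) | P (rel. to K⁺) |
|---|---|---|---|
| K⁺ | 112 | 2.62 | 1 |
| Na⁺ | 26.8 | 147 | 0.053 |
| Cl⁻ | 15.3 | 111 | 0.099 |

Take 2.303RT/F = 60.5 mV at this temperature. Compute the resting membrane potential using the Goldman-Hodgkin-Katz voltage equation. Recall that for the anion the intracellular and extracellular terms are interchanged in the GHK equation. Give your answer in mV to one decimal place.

Vm = 60.5 · log₁₀[(Σ P·[cation]ₒ + Σ P·[anion]ᵢ) / (Σ P·[cation]ᵢ + Σ P·[anion]ₒ)]
Numerator = 1×2.62 + 0.053×147 + 0.099×15.3 = 11.93
Denominator = 1×112 + 0.053×26.8 + 0.099×111 = 124.4
Vm = 60.5 · log₁₀(0.095859) = 60.5 × (-1.0184) = -61.61 mV

-61.6 mV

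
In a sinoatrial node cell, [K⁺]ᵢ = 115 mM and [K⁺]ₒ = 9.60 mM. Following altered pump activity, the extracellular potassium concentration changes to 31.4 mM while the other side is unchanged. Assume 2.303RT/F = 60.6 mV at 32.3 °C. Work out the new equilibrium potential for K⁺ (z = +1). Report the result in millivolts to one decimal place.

-34.2 mV

After the shift: [K⁺]_out = 31.4, [K⁺]_in = 115 mM.
E_new = (60.6/1)·log₁₀(31.4/115) = 60.60 · (-0.5638) = -34.16 mV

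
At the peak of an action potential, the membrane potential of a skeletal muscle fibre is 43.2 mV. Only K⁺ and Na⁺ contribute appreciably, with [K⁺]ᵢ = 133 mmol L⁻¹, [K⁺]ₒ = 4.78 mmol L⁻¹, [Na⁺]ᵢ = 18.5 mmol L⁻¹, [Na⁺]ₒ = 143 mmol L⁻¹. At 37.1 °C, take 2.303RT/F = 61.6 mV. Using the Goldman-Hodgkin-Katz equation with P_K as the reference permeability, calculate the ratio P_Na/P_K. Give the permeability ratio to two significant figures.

Let α = P_Na/P_K. GHK: Vm = 61.6·log₁₀[(Kₒ + α·Naₒ)/(Kᵢ + α·Naᵢ)].
10^(Vm/61.6) = 10^(43.2/61.6) = 5.0269
So 5.0269·(Kᵢ + α·Naᵢ) = Kₒ + α·Naₒ → α = (5.0269·133.0 − 4.78) / (143.0 − 5.0269·18.5)
α = (668.6 − 4.78) / (143.0 − 93) = 663.8/50 = 13.28

13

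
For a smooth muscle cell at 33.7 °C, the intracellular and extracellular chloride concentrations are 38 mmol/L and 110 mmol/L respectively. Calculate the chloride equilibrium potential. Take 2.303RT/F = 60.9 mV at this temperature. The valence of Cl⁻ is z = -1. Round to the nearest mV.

E = (60.9/z) · log₁₀([Cl⁻]_out/[Cl⁻]_in) with z = -1.
For an anion, dividing by z = -1 reverses the sign.
= (60.9/-1) · log₁₀(110/38) = -60.90 · log₁₀(2.895)
= -60.90 · (0.4616) = -28.11 mV

-28 mV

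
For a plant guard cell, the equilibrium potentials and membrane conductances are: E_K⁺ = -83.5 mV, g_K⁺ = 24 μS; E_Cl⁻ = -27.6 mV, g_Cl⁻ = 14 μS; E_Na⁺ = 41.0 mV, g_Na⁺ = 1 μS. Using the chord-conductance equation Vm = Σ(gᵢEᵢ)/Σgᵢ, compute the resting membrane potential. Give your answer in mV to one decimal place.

-60.2 mV

Σ gᵢEᵢ = 24·(-83.5) + 14·(-27.6) + 1·(41.0) = -2349.40
Σ gᵢ = 24 + 14 + 1 = 39
Vm = -2349.40 / 39 = -60.24 mV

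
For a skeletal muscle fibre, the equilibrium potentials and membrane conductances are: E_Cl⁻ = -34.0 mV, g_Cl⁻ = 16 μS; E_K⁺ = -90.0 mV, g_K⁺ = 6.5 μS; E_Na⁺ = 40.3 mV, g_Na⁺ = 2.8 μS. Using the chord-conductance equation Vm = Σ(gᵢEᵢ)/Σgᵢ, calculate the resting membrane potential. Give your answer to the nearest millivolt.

-40 mV

Σ gᵢEᵢ = 16·(-34.0) + 6.5·(-90.0) + 2.8·(40.3) = -1016.16
Σ gᵢ = 16 + 6.5 + 2.8 = 25.3
Vm = -1016.16 / 25.3 = -40.16 mV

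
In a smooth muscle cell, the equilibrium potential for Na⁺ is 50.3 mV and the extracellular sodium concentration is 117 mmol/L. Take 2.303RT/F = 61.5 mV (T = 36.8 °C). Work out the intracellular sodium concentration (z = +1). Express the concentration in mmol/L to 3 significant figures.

17.8 mmol/L

Nernst: E = (61.5/1) · log₁₀([out]/[in]), so log₁₀([out]/[in]) = 50.3 × 1 / 61.5 = 0.8179.
[out]/[in] = 10^(0.8179) = 6.575.
[in] = 117 / 6.575 = 17.8 mmol/L.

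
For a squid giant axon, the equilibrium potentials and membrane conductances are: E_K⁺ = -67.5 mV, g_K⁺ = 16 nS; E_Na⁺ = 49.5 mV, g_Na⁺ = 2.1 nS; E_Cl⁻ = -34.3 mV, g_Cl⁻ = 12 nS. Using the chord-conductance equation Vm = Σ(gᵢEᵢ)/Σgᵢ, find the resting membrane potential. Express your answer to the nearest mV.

Σ gᵢEᵢ = 16·(-67.5) + 2.1·(49.5) + 12·(-34.3) = -1387.65
Σ gᵢ = 16 + 2.1 + 12 = 30.1
Vm = -1387.65 / 30.1 = -46.10 mV

-46 mV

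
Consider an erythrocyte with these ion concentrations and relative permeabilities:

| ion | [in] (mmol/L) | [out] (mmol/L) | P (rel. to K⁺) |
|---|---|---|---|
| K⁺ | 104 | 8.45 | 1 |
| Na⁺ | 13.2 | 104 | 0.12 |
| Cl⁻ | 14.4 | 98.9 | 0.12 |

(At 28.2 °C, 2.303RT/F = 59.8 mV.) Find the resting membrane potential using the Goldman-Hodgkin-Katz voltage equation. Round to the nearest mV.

Vm = 59.8 · log₁₀[(Σ P·[cation]ₒ + Σ P·[anion]ᵢ) / (Σ P·[cation]ᵢ + Σ P·[anion]ₒ)]
Numerator = 1×8.45 + 0.12×104 + 0.12×14.4 = 22.66
Denominator = 1×104 + 0.12×13.2 + 0.12×98.9 = 117.5
Vm = 59.8 · log₁₀(0.19291) = 59.8 × (-0.7146) = -42.74 mV

-43 mV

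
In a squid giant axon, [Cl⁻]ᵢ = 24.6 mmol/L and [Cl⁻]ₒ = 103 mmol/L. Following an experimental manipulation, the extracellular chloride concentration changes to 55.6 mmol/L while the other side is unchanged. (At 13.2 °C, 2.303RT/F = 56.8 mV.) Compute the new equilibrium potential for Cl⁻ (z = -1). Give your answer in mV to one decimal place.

-20.1 mV

After the shift: [Cl⁻]_out = 55.6, [Cl⁻]_in = 24.6 mmol/L.
E_new = (56.8/-1)·log₁₀(55.6/24.6) = -56.80 · (0.3541) = -20.12 mV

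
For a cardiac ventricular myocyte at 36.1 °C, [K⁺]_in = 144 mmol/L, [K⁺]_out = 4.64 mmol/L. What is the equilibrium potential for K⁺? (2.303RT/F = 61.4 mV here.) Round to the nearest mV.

-92 mV

E = (61.4/z) · log₁₀([K⁺]_out/[K⁺]_in) with z = +1.
= (61.4/1) · log₁₀(4.64/144) = 61.40 · log₁₀(0.03222)
= 61.40 · (-1.4918) = -91.60 mV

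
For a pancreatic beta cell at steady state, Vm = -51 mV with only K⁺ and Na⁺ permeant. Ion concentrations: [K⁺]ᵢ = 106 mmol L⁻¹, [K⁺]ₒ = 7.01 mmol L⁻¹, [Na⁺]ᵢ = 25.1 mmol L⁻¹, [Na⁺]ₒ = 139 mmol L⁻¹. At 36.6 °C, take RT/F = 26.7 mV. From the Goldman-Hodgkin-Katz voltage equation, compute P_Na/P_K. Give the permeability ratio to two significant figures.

Let α = P_Na/P_K. GHK: Vm = 26.7·ln[(Kₒ + α·Naₒ)/(Kᵢ + α·Naᵢ)].
e^(Vm/26.7) = e^(-51.0/26.7) = 0.14806
So 0.14806·(Kᵢ + α·Naᵢ) = Kₒ + α·Naₒ → α = (0.14806·106.0 − 7.01) / (139.0 − 0.14806·25.1)
α = (15.69 − 7.01) / (139.0 − 3.716) = 8.685/135.3 = 0.0642

0.064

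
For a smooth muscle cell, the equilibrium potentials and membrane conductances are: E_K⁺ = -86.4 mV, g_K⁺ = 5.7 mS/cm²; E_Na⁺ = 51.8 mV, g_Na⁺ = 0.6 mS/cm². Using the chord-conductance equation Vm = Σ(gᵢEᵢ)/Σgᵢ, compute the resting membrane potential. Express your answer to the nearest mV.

-73 mV

Σ gᵢEᵢ = 5.7·(-86.4) + 0.6·(51.8) = -461.40
Σ gᵢ = 5.7 + 0.6 = 6.3
Vm = -461.40 / 6.3 = -73.24 mV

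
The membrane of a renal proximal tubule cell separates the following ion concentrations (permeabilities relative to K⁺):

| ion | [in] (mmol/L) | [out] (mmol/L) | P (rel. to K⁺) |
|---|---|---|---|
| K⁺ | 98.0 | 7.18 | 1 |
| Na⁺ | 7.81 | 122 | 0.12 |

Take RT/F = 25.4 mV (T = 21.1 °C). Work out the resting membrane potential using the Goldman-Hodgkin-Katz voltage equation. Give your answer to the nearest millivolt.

-38 mV

Vm = 25.4 · ln[(Σ P·[cation]ₒ + Σ P·[anion]ᵢ) / (Σ P·[cation]ᵢ + Σ P·[anion]ₒ)]
Numerator = 1×7.18 + 0.12×122 = 21.82
Denominator = 1×98.0 + 0.12×7.81 = 98.94
Vm = 25.4 · ln(0.22054) = 25.4 × (-1.5117) = -38.40 mV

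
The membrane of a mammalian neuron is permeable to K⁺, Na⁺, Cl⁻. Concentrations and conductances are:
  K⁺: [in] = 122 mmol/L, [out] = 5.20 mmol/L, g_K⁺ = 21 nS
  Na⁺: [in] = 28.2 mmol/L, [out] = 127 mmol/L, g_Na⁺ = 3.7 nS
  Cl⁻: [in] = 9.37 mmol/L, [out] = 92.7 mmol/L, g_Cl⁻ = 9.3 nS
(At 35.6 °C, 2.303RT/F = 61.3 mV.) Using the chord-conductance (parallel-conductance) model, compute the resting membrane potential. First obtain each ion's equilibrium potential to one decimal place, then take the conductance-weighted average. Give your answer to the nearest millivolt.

-64 mV

E_K⁺ = (61.3/1)·log₁₀(5.20/122) = -84.0 mV
E_Na⁺ = (61.3/1)·log₁₀(127/28.2) = 40.1 mV
E_Cl⁻ = (61.3/-1)·log₁₀(92.7/9.37) = -61.0 mV
Vm = (Σ gᵢEᵢ)/(Σ gᵢ) = (21·-84.0 + 3.7·40.1 + 9.3·-61.0) / (21 + 3.7 + 9.3)
= -2182.93 / 34 = -64.20 mV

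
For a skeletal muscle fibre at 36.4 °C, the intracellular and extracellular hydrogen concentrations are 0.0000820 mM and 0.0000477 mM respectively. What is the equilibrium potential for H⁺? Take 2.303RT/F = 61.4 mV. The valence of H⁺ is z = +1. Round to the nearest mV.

-14 mV

E = (61.4/z) · log₁₀([H⁺]_out/[H⁺]_in) with z = +1.
= (61.4/1) · log₁₀(0.0000477/0.0000820) = 61.40 · log₁₀(0.5817)
= 61.40 · (-0.2353) = -14.45 mV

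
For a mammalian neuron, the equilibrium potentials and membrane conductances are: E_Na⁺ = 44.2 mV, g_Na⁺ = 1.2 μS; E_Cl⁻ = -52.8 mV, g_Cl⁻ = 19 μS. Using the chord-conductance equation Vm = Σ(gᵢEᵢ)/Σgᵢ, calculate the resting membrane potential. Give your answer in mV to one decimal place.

-47.0 mV

Σ gᵢEᵢ = 1.2·(44.2) + 19·(-52.8) = -950.16
Σ gᵢ = 1.2 + 19 = 20.2
Vm = -950.16 / 20.2 = -47.04 mV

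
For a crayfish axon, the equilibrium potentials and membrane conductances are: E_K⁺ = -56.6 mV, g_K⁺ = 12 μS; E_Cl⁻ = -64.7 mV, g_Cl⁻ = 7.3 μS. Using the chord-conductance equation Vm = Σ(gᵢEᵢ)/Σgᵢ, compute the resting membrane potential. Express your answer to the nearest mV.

Σ gᵢEᵢ = 12·(-56.6) + 7.3·(-64.7) = -1151.51
Σ gᵢ = 12 + 7.3 = 19.3
Vm = -1151.51 / 19.3 = -59.66 mV

-60 mV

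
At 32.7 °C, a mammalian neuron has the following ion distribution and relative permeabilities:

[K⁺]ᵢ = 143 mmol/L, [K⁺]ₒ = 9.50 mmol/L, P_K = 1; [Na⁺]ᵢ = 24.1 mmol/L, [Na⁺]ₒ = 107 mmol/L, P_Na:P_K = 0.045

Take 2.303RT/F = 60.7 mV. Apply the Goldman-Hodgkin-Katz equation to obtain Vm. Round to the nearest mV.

Vm = 60.7 · log₁₀[(Σ P·[cation]ₒ + Σ P·[anion]ᵢ) / (Σ P·[cation]ᵢ + Σ P·[anion]ₒ)]
Numerator = 1×9.50 + 0.045×107 = 14.31
Denominator = 1×143 + 0.045×24.1 = 144.1
Vm = 60.7 · log₁₀(0.099351) = 60.7 × (-1.0028) = -60.87 mV

-61 mV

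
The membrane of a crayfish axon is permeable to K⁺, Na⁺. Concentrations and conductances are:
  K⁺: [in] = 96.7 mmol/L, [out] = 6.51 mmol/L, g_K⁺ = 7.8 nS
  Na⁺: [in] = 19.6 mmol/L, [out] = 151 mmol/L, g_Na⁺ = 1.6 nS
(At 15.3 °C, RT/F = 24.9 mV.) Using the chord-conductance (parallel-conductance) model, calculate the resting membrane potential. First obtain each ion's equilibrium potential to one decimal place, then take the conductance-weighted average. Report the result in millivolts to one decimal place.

E_K⁺ = (24.9/1)·ln(6.51/96.7) = -67.2 mV
E_Na⁺ = (24.9/1)·ln(151/19.6) = 50.8 mV
Vm = (Σ gᵢEᵢ)/(Σ gᵢ) = (7.8·-67.2 + 1.6·50.8) / (7.8 + 1.6)
= -442.88 / 9.4 = -47.11 mV

-47.1 mV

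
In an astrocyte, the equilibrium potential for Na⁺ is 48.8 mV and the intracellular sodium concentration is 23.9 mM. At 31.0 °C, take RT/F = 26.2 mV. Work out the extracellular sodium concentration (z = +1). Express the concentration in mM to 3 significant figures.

154 mM

Nernst: E = (26.2/1) · ln([out]/[in]), so ln([out]/[in]) = 48.8 × 1 / 26.2 = 1.8626.
[out]/[in] = e^(1.8626) = 6.44.
[out] = 6.44 × 23.9 = 153.9 mM.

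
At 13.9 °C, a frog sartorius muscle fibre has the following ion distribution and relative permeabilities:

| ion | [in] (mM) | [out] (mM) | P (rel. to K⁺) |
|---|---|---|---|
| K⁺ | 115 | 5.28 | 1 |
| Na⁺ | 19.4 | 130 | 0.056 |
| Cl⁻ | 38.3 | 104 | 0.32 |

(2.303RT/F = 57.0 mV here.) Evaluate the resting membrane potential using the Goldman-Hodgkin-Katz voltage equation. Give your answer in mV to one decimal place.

Vm = 57.0 · log₁₀[(Σ P·[cation]ₒ + Σ P·[anion]ᵢ) / (Σ P·[cation]ᵢ + Σ P·[anion]ₒ)]
Numerator = 1×5.28 + 0.056×130 + 0.32×38.3 = 24.82
Denominator = 1×115 + 0.056×19.4 + 0.32×104 = 149.4
Vm = 57.0 · log₁₀(0.16614) = 57.0 × (-0.7795) = -44.43 mV

-44.4 mV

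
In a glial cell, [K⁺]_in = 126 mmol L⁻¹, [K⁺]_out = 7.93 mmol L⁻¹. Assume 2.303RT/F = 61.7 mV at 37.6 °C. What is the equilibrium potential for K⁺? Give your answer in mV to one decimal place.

E = (61.7/z) · log₁₀([K⁺]_out/[K⁺]_in) with z = +1.
= (61.7/1) · log₁₀(7.93/126) = 61.70 · log₁₀(0.06294)
= 61.70 · (-1.2011) = -74.11 mV

-74.1 mV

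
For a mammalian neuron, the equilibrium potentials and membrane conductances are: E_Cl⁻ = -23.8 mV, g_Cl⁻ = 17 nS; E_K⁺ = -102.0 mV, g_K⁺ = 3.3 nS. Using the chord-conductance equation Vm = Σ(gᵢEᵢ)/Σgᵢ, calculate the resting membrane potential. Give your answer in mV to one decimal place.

Σ gᵢEᵢ = 17·(-23.8) + 3.3·(-102.0) = -741.20
Σ gᵢ = 17 + 3.3 = 20.3
Vm = -741.20 / 20.3 = -36.51 mV

-36.5 mV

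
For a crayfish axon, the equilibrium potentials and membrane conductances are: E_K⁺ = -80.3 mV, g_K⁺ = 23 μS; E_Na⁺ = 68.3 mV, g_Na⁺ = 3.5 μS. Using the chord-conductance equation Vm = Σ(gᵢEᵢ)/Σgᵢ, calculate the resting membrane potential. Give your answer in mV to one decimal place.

Σ gᵢEᵢ = 23·(-80.3) + 3.5·(68.3) = -1607.85
Σ gᵢ = 23 + 3.5 = 26.5
Vm = -1607.85 / 26.5 = -60.67 mV

-60.7 mV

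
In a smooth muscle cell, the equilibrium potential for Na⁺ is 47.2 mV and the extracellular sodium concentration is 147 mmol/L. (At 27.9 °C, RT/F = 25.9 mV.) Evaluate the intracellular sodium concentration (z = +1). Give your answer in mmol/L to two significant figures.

24 mmol/L

Nernst: E = (25.9/1) · ln([out]/[in]), so ln([out]/[in]) = 47.2 × 1 / 25.9 = 1.8224.
[out]/[in] = e^(1.8224) = 6.187.
[in] = 147 / 6.187 = 23.76 mmol/L.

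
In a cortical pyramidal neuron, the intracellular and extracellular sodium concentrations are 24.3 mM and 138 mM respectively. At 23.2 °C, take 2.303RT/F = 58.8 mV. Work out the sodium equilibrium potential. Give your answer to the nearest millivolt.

E = (58.8/z) · log₁₀([Na⁺]_out/[Na⁺]_in) with z = +1.
= (58.8/1) · log₁₀(138/24.3) = 58.80 · log₁₀(5.679)
= 58.80 · (0.7543) = 44.35 mV

44 mV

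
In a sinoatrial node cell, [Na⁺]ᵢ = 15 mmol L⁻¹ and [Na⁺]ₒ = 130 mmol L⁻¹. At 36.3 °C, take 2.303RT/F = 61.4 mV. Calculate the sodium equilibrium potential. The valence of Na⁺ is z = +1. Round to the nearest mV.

58 mV

E = (61.4/z) · log₁₀([Na⁺]_out/[Na⁺]_in) with z = +1.
= (61.4/1) · log₁₀(130/15) = 61.40 · log₁₀(8.667)
= 61.40 · (0.9379) = 57.58 mV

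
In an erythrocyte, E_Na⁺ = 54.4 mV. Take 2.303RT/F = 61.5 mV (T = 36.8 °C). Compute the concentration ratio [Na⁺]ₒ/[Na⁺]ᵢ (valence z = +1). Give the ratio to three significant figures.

7.67

log₁₀([out]/[in]) = E·z/(61.5) = 54.4 × 1 / 61.5 = 0.8846
[out]/[in] = 10^(0.8846) = 7.666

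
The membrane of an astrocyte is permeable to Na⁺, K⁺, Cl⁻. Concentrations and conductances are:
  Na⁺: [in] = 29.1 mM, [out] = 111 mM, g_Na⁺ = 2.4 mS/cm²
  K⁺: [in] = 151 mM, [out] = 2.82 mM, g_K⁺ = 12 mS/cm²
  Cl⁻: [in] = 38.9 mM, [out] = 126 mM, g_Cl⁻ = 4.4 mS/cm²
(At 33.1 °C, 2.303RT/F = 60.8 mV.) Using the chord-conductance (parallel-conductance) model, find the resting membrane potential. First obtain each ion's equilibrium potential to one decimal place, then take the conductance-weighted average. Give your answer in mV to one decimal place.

E_Na⁺ = (60.8/1)·log₁₀(111/29.1) = 35.4 mV
E_K⁺ = (60.8/1)·log₁₀(2.82/151) = -105.1 mV
E_Cl⁻ = (60.8/-1)·log₁₀(126/38.9) = -31.0 mV
Vm = (Σ gᵢEᵢ)/(Σ gᵢ) = (2.4·35.4 + 12·-105.1 + 4.4·-31.0) / (2.4 + 12 + 4.4)
= -1312.64 / 18.8 = -69.82 mV

-69.8 mV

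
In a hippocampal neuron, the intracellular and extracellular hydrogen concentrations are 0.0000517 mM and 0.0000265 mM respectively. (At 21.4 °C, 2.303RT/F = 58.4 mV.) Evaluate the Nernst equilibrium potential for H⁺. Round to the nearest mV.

-17 mV

E = (58.4/z) · log₁₀([H⁺]_out/[H⁺]_in) with z = +1.
= (58.4/1) · log₁₀(0.0000265/0.0000517) = 58.40 · log₁₀(0.5126)
= 58.40 · (-0.2902) = -16.95 mV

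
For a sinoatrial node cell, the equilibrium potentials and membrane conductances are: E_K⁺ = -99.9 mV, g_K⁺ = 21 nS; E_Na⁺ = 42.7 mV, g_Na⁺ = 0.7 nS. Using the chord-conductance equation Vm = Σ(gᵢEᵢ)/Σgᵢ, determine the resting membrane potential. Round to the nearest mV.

Σ gᵢEᵢ = 21·(-99.9) + 0.7·(42.7) = -2068.01
Σ gᵢ = 21 + 0.7 = 21.7
Vm = -2068.01 / 21.7 = -95.30 mV

-95 mV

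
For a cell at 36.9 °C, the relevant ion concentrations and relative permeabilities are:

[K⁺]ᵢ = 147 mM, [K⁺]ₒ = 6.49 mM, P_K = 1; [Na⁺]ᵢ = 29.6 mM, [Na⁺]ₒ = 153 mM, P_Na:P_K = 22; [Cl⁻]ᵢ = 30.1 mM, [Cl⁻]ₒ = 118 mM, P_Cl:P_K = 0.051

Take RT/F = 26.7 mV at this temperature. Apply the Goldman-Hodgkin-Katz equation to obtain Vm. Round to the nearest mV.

38 mV

Vm = 26.7 · ln[(Σ P·[cation]ₒ + Σ P·[anion]ᵢ) / (Σ P·[cation]ᵢ + Σ P·[anion]ₒ)]
Numerator = 1×6.49 + 22×153 + 0.051×30.1 = 3374
Denominator = 1×147 + 22×29.6 + 0.051×118 = 804.2
Vm = 26.7 · ln(4.1954) = 26.7 × (1.4340) = 38.29 mV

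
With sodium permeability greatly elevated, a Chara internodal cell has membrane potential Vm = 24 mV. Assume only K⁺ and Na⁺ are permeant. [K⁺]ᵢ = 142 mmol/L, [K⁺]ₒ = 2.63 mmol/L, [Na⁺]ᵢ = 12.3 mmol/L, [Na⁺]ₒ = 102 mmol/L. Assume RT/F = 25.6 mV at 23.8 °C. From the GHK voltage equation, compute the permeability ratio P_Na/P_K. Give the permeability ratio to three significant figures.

Let α = P_Na/P_K. GHK: Vm = 25.6·ln[(Kₒ + α·Naₒ)/(Kᵢ + α·Naᵢ)].
e^(Vm/25.6) = e^(24.0/25.6) = 2.5536
So 2.5536·(Kᵢ + α·Naᵢ) = Kₒ + α·Naₒ → α = (2.5536·142.0 − 2.63) / (102.0 − 2.5536·12.3)
α = (362.6 − 2.63) / (102.0 − 31.41) = 360/70.59 = 5.1

5.10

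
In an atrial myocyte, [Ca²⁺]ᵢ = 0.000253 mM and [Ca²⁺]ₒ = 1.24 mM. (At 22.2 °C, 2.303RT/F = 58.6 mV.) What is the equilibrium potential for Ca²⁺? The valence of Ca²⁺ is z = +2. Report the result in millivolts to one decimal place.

108.1 mV

E = (58.6/z) · log₁₀([Ca²⁺]_out/[Ca²⁺]_in) with z = +2.
= (58.6/2) · log₁₀(1.24/0.000253) = 29.30 · log₁₀(4901)
= 29.30 · (3.6903) = 108.13 mV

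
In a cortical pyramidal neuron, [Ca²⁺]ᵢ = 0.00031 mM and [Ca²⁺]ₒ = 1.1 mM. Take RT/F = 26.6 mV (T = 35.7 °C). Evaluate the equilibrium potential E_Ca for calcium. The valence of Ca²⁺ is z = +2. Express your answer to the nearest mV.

109 mV

E = (26.6/z) · ln([Ca²⁺]_out/[Ca²⁺]_in) with z = +2.
= (26.6/2) · ln(1.1/0.00031) = 13.30 · ln(3548)
= 13.30 · (8.1742) = 108.72 mV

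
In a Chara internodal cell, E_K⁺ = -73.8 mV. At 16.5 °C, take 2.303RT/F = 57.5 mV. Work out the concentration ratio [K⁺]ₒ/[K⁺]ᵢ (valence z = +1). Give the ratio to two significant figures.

log₁₀([out]/[in]) = E·z/(57.5) = -73.8 × 1 / 57.5 = -1.2835
[out]/[in] = 10^(-1.2835) = 0.05206

0.052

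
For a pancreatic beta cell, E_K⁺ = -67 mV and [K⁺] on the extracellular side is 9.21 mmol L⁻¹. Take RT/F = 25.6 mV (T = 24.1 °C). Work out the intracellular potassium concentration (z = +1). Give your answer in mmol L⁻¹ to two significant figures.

Nernst: E = (25.6/1) · ln([out]/[in]), so ln([out]/[in]) = -67.0 × 1 / 25.6 = -2.6172.
[out]/[in] = e^(-2.6172) = 0.07301.
[in] = 9.21 / 0.07301 = 126.2 mmol L⁻¹.

130 mmol L⁻¹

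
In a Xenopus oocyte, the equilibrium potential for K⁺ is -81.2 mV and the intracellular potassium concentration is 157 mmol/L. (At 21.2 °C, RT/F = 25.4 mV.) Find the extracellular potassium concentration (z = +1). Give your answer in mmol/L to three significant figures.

6.42 mmol/L

Nernst: E = (25.4/1) · ln([out]/[in]), so ln([out]/[in]) = -81.2 × 1 / 25.4 = -3.1969.
[out]/[in] = e^(-3.1969) = 0.04089.
[out] = 0.04089 × 157 = 6.42 mmol/L.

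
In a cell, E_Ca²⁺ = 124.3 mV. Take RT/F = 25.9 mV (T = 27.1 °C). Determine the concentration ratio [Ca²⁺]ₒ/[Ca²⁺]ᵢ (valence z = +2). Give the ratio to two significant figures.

15000

ln([out]/[in]) = E·z/(25.9) = 124.3 × 2 / 25.9 = 9.5985
[out]/[in] = e^(9.5985) = 1.474e+04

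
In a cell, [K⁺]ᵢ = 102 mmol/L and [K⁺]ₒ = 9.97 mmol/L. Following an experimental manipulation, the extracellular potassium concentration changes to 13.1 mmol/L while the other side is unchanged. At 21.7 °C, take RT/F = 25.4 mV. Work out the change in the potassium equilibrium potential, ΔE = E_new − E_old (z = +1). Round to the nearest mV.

E_old = (25.4/1)·ln(9.97/102) = -59.06 mV
E_new = (25.4/1)·ln(13.1/102) = -52.13 mV
ΔE = -52.13 − (-59.06) = 6.94 mV

7 mV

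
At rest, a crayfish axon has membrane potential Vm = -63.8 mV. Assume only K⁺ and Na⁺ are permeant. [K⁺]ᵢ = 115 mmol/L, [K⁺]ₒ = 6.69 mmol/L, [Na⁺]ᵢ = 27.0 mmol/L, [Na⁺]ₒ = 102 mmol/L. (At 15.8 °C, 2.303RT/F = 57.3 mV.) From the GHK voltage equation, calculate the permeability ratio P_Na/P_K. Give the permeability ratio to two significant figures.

0.022

Let α = P_Na/P_K. GHK: Vm = 57.3·log₁₀[(Kₒ + α·Naₒ)/(Kᵢ + α·Naᵢ)].
10^(Vm/57.3) = 10^(-63.8/57.3) = 0.077013
So 0.077013·(Kᵢ + α·Naᵢ) = Kₒ + α·Naₒ → α = (0.077013·115.0 − 6.69) / (102.0 − 0.077013·27.0)
α = (8.856 − 6.69) / (102.0 − 2.079) = 2.166/99.92 = 0.02168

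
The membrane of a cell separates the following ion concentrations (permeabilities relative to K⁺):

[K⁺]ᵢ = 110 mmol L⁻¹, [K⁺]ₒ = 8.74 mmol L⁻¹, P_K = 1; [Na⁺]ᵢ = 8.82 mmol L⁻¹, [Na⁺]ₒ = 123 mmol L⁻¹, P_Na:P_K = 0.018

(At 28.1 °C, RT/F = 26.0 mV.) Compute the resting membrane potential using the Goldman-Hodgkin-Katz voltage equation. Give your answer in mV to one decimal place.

-60.0 mV

Vm = 26.0 · ln[(Σ P·[cation]ₒ + Σ P·[anion]ᵢ) / (Σ P·[cation]ᵢ + Σ P·[anion]ₒ)]
Numerator = 1×8.74 + 0.018×123 = 10.95
Denominator = 1×110 + 0.018×8.82 = 110.2
Vm = 26.0 · ln(0.099438) = 26.0 × (-2.3082) = -60.01 mV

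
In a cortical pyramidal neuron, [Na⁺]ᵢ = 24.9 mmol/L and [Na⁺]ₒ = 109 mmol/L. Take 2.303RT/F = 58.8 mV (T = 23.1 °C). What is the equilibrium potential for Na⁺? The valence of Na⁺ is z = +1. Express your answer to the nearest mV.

E = (58.8/z) · log₁₀([Na⁺]_out/[Na⁺]_in) with z = +1.
= (58.8/1) · log₁₀(109/24.9) = 58.80 · log₁₀(4.378)
= 58.80 · (0.6412) = 37.70 mV

38 mV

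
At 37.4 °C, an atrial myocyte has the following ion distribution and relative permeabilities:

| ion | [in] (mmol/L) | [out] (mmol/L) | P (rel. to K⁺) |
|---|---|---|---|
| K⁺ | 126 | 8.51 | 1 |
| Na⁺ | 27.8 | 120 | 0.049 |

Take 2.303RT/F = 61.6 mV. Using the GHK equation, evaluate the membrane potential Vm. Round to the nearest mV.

-58 mV

Vm = 61.6 · log₁₀[(Σ P·[cation]ₒ + Σ P·[anion]ᵢ) / (Σ P·[cation]ᵢ + Σ P·[anion]ₒ)]
Numerator = 1×8.51 + 0.049×120 = 14.39
Denominator = 1×126 + 0.049×27.8 = 127.4
Vm = 61.6 · log₁₀(0.11298) = 61.6 × (-0.9470) = -58.33 mV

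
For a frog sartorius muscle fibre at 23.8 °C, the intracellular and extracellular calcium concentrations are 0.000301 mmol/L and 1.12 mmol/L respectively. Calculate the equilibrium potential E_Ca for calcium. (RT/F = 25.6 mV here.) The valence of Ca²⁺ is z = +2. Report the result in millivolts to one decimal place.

E = (25.6/z) · ln([Ca²⁺]_out/[Ca²⁺]_in) with z = +2.
= (25.6/2) · ln(1.12/0.000301) = 12.80 · ln(3721)
= 12.80 · (8.2217) = 105.24 mV

105.2 mV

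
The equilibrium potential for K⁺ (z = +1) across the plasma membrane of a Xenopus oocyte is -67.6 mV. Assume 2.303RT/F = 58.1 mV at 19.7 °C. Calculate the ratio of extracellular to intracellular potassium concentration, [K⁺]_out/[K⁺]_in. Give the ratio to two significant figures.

0.069

log₁₀([out]/[in]) = E·z/(58.1) = -67.6 × 1 / 58.1 = -1.1635
[out]/[in] = 10^(-1.1635) = 0.06863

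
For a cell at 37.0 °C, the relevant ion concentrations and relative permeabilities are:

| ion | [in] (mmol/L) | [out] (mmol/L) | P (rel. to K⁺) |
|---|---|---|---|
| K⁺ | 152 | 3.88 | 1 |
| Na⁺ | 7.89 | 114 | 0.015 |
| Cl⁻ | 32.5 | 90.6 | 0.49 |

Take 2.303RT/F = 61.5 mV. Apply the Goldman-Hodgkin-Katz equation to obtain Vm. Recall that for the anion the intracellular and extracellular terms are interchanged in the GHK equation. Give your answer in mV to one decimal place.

-59.1 mV

Vm = 61.5 · log₁₀[(Σ P·[cation]ₒ + Σ P·[anion]ᵢ) / (Σ P·[cation]ᵢ + Σ P·[anion]ₒ)]
Numerator = 1×3.88 + 0.015×114 + 0.49×32.5 = 21.52
Denominator = 1×152 + 0.015×7.89 + 0.49×90.6 = 196.5
Vm = 61.5 · log₁₀(0.10948) = 61.5 × (-0.9606) = -59.08 mV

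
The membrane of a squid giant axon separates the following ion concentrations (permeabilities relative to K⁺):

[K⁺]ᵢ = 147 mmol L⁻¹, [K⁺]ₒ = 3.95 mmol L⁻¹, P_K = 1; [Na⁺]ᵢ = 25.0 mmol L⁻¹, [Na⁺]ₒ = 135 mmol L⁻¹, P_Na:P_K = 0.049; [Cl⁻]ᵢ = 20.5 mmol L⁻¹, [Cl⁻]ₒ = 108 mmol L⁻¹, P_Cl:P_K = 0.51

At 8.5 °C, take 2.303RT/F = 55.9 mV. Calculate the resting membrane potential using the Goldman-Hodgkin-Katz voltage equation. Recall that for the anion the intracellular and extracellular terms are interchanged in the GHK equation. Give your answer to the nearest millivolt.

-55 mV

Vm = 55.9 · log₁₀[(Σ P·[cation]ₒ + Σ P·[anion]ᵢ) / (Σ P·[cation]ᵢ + Σ P·[anion]ₒ)]
Numerator = 1×3.95 + 0.049×135 + 0.51×20.5 = 21.02
Denominator = 1×147 + 0.049×25.0 + 0.51×108 = 203.3
Vm = 55.9 · log₁₀(0.10339) = 55.9 × (-0.9855) = -55.09 mV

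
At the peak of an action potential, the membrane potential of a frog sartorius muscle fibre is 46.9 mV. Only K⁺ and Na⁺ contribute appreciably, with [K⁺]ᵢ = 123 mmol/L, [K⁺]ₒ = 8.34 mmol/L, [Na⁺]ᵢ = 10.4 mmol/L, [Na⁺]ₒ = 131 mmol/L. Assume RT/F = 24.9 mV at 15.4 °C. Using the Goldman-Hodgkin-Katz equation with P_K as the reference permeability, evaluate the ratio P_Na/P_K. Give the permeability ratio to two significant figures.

Let α = P_Na/P_K. GHK: Vm = 24.9·ln[(Kₒ + α·Naₒ)/(Kᵢ + α·Naᵢ)].
e^(Vm/24.9) = e^(46.9/24.9) = 6.5767
So 6.5767·(Kᵢ + α·Naᵢ) = Kₒ + α·Naₒ → α = (6.5767·123.0 − 8.34) / (131.0 − 6.5767·10.4)
α = (808.9 − 8.34) / (131.0 − 68.4) = 800.6/62.6 = 12.79

13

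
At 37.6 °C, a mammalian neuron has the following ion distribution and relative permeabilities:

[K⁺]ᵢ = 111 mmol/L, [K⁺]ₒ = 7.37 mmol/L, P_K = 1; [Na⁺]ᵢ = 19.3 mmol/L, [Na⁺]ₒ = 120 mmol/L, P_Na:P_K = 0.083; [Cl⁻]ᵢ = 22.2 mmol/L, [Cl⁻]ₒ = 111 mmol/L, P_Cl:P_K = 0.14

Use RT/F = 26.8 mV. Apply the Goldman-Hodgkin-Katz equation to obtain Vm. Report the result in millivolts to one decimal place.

-49.2 mV

Vm = 26.8 · ln[(Σ P·[cation]ₒ + Σ P·[anion]ᵢ) / (Σ P·[cation]ᵢ + Σ P·[anion]ₒ)]
Numerator = 1×7.37 + 0.083×120 + 0.14×22.2 = 20.44
Denominator = 1×111 + 0.083×19.3 + 0.14×111 = 128.1
Vm = 26.8 · ln(0.1595) = 26.8 × (-1.8357) = -49.20 mV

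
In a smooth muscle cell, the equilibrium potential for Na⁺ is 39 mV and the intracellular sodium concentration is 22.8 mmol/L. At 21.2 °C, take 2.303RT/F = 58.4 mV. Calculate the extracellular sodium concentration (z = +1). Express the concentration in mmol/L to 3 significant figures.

Nernst: E = (58.4/1) · log₁₀([out]/[in]), so log₁₀([out]/[in]) = 39.0 × 1 / 58.4 = 0.6678.
[out]/[in] = 10^(0.6678) = 4.654.
[out] = 4.654 × 22.8 = 106.1 mmol/L.

106 mmol/L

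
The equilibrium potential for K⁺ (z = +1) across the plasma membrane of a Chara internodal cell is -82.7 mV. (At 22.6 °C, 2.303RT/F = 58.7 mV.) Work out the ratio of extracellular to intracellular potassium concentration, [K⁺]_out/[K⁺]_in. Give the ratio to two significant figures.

0.039

log₁₀([out]/[in]) = E·z/(58.7) = -82.7 × 1 / 58.7 = -1.4089
[out]/[in] = 10^(-1.4089) = 0.03901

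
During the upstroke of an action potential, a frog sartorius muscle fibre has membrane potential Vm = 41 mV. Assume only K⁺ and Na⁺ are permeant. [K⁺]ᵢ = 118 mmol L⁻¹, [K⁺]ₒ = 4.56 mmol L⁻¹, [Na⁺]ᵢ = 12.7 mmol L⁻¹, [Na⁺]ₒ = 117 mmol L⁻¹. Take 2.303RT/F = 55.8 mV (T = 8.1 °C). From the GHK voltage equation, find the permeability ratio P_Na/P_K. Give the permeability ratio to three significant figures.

Let α = P_Na/P_K. GHK: Vm = 55.8·log₁₀[(Kₒ + α·Naₒ)/(Kᵢ + α·Naᵢ)].
10^(Vm/55.8) = 10^(41.0/55.8) = 5.4296
So 5.4296·(Kᵢ + α·Naᵢ) = Kₒ + α·Naₒ → α = (5.4296·118.0 − 4.56) / (117.0 − 5.4296·12.7)
α = (640.7 − 4.56) / (117.0 − 68.96) = 636.1/48.04 = 13.24

13.2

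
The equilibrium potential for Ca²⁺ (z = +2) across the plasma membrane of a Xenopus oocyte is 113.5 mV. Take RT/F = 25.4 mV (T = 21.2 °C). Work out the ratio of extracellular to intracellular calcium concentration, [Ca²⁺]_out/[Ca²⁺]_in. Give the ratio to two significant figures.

7600

ln([out]/[in]) = E·z/(25.4) = 113.5 × 2 / 25.4 = 8.9370
[out]/[in] = e^(8.9370) = 7608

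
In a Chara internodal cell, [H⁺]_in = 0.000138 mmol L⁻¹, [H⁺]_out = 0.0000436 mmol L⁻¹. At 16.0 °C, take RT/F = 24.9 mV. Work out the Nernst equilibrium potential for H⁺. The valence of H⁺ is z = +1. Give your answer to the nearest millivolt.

E = (24.9/z) · ln([H⁺]_out/[H⁺]_in) with z = +1.
= (24.9/1) · ln(0.0000436/0.000138) = 24.90 · ln(0.3159)
= 24.90 · (-1.1522) = -28.69 mV

-29 mV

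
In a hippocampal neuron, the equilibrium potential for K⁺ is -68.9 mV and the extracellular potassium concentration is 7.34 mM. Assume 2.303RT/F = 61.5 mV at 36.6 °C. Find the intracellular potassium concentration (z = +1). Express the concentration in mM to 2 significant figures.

Nernst: E = (61.5/1) · log₁₀([out]/[in]), so log₁₀([out]/[in]) = -68.9 × 1 / 61.5 = -1.1203.
[out]/[in] = 10^(-1.1203) = 0.0758.
[in] = 7.34 / 0.0758 = 96.83 mM.

97 mM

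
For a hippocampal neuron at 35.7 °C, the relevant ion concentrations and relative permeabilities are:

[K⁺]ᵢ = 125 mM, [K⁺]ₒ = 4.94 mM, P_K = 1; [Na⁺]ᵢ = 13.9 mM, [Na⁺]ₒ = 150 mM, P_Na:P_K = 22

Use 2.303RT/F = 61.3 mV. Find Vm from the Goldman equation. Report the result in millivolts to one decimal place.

54.2 mV

Vm = 61.3 · log₁₀[(Σ P·[cation]ₒ + Σ P·[anion]ᵢ) / (Σ P·[cation]ᵢ + Σ P·[anion]ₒ)]
Numerator = 1×4.94 + 22×150 = 3305
Denominator = 1×125 + 22×13.9 = 430.8
Vm = 61.3 · log₁₀(7.6716) = 61.3 × (0.8849) = 54.24 mV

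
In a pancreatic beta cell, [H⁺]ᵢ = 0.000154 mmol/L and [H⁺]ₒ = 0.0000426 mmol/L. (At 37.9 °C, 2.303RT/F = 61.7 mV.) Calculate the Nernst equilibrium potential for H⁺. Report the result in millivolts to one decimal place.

-34.4 mV

E = (61.7/z) · log₁₀([H⁺]_out/[H⁺]_in) with z = +1.
= (61.7/1) · log₁₀(0.0000426/0.000154) = 61.70 · log₁₀(0.2766)
= 61.70 · (-0.5581) = -34.44 mV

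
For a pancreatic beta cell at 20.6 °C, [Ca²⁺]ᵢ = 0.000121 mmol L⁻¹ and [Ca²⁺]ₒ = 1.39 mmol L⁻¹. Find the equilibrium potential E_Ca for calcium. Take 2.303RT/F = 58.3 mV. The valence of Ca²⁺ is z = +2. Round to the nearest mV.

118 mV

E = (58.3/z) · log₁₀([Ca²⁺]_out/[Ca²⁺]_in) with z = +2.
= (58.3/2) · log₁₀(1.39/0.000121) = 29.15 · log₁₀(1.149e+04)
= 29.15 · (4.0602) = 118.36 mV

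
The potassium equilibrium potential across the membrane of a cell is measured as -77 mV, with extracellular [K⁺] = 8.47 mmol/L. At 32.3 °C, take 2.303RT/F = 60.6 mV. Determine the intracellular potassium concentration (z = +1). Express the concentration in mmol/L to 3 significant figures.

158 mmol/L

Nernst: E = (60.6/1) · log₁₀([out]/[in]), so log₁₀([out]/[in]) = -77.0 × 1 / 60.6 = -1.2706.
[out]/[in] = 10^(-1.2706) = 0.05363.
[in] = 8.47 / 0.05363 = 157.9 mmol/L.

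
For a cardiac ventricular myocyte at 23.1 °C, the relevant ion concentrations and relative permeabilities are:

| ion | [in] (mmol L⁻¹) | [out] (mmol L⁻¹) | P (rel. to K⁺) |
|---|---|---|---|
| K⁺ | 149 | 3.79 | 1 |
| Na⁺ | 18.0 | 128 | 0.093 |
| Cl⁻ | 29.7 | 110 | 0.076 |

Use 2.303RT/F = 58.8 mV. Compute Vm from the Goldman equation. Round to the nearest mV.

Vm = 58.8 · log₁₀[(Σ P·[cation]ₒ + Σ P·[anion]ᵢ) / (Σ P·[cation]ᵢ + Σ P·[anion]ₒ)]
Numerator = 1×3.79 + 0.093×128 + 0.076×29.7 = 17.95
Denominator = 1×149 + 0.093×18.0 + 0.076×110 = 159
Vm = 58.8 · log₁₀(0.11288) = 58.8 × (-0.9474) = -55.71 mV

-56 mV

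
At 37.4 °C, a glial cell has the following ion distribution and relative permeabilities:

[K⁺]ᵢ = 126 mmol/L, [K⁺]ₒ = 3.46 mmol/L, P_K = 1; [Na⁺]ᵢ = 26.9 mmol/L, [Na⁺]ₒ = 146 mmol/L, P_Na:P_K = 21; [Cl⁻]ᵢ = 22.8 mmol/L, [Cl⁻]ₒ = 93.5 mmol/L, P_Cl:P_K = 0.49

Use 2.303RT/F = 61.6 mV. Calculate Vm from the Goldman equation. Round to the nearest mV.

Vm = 61.6 · log₁₀[(Σ P·[cation]ₒ + Σ P·[anion]ᵢ) / (Σ P·[cation]ᵢ + Σ P·[anion]ₒ)]
Numerator = 1×3.46 + 21×146 + 0.49×22.8 = 3081
Denominator = 1×126 + 21×26.9 + 0.49×93.5 = 736.7
Vm = 61.6 · log₁₀(4.1816) = 61.6 × (0.6213) = 38.27 mV

38 mV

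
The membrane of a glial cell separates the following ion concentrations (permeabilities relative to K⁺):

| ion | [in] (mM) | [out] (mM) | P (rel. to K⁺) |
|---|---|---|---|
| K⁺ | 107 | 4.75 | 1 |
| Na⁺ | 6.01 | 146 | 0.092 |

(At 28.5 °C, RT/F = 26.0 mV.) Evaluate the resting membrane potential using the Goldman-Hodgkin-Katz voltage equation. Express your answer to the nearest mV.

Vm = 26.0 · ln[(Σ P·[cation]ₒ + Σ P·[anion]ᵢ) / (Σ P·[cation]ᵢ + Σ P·[anion]ₒ)]
Numerator = 1×4.75 + 0.092×146 = 18.18
Denominator = 1×107 + 0.092×6.01 = 107.6
Vm = 26.0 · ln(0.16905) = 26.0 × (-1.7776) = -46.22 mV

-46 mV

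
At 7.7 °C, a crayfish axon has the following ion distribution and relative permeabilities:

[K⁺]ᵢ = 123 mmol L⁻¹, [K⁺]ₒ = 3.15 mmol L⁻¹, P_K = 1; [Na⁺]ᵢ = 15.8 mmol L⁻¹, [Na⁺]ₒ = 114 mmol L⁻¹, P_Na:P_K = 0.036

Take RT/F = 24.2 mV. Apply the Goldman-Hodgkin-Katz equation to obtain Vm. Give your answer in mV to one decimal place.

Vm = 24.2 · ln[(Σ P·[cation]ₒ + Σ P·[anion]ᵢ) / (Σ P·[cation]ᵢ + Σ P·[anion]ₒ)]
Numerator = 1×3.15 + 0.036×114 = 7.254
Denominator = 1×123 + 0.036×15.8 = 123.6
Vm = 24.2 · ln(0.058704) = 24.2 × (-2.8352) = -68.61 mV

-68.6 mV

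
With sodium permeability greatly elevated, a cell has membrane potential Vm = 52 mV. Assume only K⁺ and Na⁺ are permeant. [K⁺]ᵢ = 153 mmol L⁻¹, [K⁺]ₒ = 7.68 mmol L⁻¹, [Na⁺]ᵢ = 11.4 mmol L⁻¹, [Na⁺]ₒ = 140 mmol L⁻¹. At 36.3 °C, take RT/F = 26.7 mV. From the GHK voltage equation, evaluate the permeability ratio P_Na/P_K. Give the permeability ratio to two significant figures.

18

Let α = P_Na/P_K. GHK: Vm = 26.7·ln[(Kₒ + α·Naₒ)/(Kᵢ + α·Naᵢ)].
e^(Vm/26.7) = e^(52.0/26.7) = 7.0116
So 7.0116·(Kᵢ + α·Naᵢ) = Kₒ + α·Naₒ → α = (7.0116·153.0 − 7.68) / (140.0 − 7.0116·11.4)
α = (1073 − 7.68) / (140.0 − 79.93) = 1065/60.07 = 17.73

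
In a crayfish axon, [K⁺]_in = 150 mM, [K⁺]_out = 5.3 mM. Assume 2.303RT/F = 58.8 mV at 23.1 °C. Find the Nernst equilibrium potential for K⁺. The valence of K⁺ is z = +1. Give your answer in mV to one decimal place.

-85.4 mV

E = (58.8/z) · log₁₀([K⁺]_out/[K⁺]_in) with z = +1.
= (58.8/1) · log₁₀(5.3/150) = 58.80 · log₁₀(0.03533)
= 58.80 · (-1.4518) = -85.37 mV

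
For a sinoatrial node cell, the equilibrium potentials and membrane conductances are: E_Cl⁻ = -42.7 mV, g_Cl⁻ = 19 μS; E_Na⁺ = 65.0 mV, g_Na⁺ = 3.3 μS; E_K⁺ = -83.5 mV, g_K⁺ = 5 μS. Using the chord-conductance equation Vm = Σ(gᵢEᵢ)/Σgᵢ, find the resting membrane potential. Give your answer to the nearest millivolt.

-37 mV

Σ gᵢEᵢ = 19·(-42.7) + 3.3·(65.0) + 5·(-83.5) = -1014.30
Σ gᵢ = 19 + 3.3 + 5 = 27.3
Vm = -1014.30 / 27.3 = -37.15 mV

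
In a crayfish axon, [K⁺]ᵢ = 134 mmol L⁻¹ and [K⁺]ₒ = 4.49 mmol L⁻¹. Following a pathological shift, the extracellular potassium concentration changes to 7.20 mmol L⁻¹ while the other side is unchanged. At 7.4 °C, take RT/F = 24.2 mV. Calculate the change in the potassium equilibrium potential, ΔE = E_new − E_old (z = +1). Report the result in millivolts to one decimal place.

E_old = (24.2/1)·ln(4.49/134) = -82.18 mV
E_new = (24.2/1)·ln(7.20/134) = -70.75 mV
ΔE = -70.75 − (-82.18) = 11.43 mV

11.4 mV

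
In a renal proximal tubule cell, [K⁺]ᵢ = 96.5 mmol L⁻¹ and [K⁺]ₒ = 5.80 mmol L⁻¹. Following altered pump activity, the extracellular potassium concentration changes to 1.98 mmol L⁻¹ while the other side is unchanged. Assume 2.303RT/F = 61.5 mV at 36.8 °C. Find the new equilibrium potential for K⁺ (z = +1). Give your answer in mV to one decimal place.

-103.8 mV

After the shift: [K⁺]_out = 1.98, [K⁺]_in = 96.5 mmol L⁻¹.
E_new = (61.5/1)·log₁₀(1.98/96.5) = 61.50 · (-1.6879) = -103.80 mV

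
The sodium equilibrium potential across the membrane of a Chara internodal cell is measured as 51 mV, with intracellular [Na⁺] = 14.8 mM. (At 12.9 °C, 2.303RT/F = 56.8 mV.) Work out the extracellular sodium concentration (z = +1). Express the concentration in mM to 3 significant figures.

117 mM

Nernst: E = (56.8/1) · log₁₀([out]/[in]), so log₁₀([out]/[in]) = 51.0 × 1 / 56.8 = 0.8979.
[out]/[in] = 10^(0.8979) = 7.905.
[out] = 7.905 × 14.8 = 117 mM.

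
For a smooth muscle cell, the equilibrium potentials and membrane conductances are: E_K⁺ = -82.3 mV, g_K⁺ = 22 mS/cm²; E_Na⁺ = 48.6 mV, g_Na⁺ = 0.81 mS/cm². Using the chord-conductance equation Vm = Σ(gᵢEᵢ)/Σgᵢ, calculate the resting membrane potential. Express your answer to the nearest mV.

-78 mV

Σ gᵢEᵢ = 22·(-82.3) + 0.81·(48.6) = -1771.23
Σ gᵢ = 22 + 0.81 = 22.81
Vm = -1771.23 / 22.81 = -77.65 mV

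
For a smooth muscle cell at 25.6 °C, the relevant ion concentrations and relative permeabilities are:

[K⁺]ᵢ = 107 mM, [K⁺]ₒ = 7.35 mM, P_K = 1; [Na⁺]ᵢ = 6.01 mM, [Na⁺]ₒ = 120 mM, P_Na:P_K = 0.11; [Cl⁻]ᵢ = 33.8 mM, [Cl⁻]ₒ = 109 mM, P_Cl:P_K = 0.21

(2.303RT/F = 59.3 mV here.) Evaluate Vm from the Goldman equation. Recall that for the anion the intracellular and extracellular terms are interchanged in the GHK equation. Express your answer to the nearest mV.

-40 mV

Vm = 59.3 · log₁₀[(Σ P·[cation]ₒ + Σ P·[anion]ᵢ) / (Σ P·[cation]ᵢ + Σ P·[anion]ₒ)]
Numerator = 1×7.35 + 0.11×120 + 0.21×33.8 = 27.65
Denominator = 1×107 + 0.11×6.01 + 0.21×109 = 130.6
Vm = 59.3 · log₁₀(0.21178) = 59.3 × (-0.6741) = -39.98 mV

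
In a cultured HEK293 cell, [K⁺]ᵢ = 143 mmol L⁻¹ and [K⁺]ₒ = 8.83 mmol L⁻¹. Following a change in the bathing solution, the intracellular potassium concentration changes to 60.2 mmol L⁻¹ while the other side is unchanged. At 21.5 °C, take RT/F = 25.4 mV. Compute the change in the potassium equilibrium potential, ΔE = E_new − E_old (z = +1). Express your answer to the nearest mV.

22 mV

E_old = (25.4/1)·ln(8.83/143) = -70.73 mV
E_new = (25.4/1)·ln(8.83/60.2) = -48.76 mV
ΔE = -48.76 − (-70.73) = 21.98 mV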